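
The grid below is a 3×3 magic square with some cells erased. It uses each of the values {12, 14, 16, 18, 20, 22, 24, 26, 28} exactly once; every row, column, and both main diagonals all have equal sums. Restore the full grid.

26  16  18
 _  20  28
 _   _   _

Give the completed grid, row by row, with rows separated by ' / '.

26 16 18 / 12 20 28 / 22 24 14

The 9 entries sum to 180, so each line sums to 180/3 = 60.
From row 2, 60 − (20 + 28) gives (2,1) = 12.
Using column 1: 26 + 12 + ? → (3,1) = 60 − 38 = 22.
The remaining cell in column 2 is (3,2) = 60 − 36 = 24.
From column 3, 60 − (18 + 28) gives (3,3) = 14.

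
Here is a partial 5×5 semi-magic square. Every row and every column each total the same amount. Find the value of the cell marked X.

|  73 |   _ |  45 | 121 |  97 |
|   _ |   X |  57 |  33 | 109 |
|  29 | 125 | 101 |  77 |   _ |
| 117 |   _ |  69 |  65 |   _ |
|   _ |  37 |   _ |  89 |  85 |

81

Column 4 is complete and sums to 385; that is the magic constant.
Row 1: 73 + 45 + 121 + 97 + ? = 385, so (1,2) = 49.
Row 3: 29 + 125 + 101 + 77 + ? = 385, so (3,5) = 53.
Column 3 must total 385; the given cells sum to 272, so (5,3) = 113.
Column 5: 97 + 109 + 53 + 85 + ? = 385, so (4,5) = 41.
Row 4 must total 385; the given cells sum to 292, so (4,2) = 93.
Using row 5: 37 + 113 + 89 + 85 + ? → (5,1) = 385 − 324 = 61.
From column 1, 385 − (73 + 29 + 117 + 61) gives (2,1) = 105.
From column 2, 385 − (49 + 125 + 93 + 37) gives (2,2) = 81.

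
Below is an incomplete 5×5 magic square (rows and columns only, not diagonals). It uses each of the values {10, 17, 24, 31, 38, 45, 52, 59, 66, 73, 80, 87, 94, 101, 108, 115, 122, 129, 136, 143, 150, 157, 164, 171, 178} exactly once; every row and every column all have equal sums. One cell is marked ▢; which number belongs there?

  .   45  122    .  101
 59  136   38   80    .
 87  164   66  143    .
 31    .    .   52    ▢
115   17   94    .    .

129

The 25 entries sum to 2350, so each line sums to 2350/5 = 470.
Row 2 needs 470; the known cells sum to 313, so (2,5) = 157.
Using row 3: 87 + 164 + 66 + 143 + ? → (3,5) = 470 − 460 = 10.
Column 1 must total 470; the given cells sum to 292, so (1,1) = 178.
Column 2: 45 + 136 + 164 + 17 + ? = 470, so (4,2) = 108.
Column 3 must total 470; the given cells sum to 320, so (4,3) = 150.
The remaining cell in row 1 is (1,4) = 470 − 446 = 24.
Row 4: 31 + 108 + 150 + 52 + ? = 470, so (4,5) = 129.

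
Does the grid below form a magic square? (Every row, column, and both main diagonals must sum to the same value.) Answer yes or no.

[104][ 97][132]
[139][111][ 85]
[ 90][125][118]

No — column 2 sums to 333 but column 3 sums to 335.

Row 1: 104 + 97 + 132 = 333.
Row 2: 139 + 111 + 85 = 335.
Row 3: 90 + 125 + 118 = 333.
Column 1: 104 + 139 + 90 = 333.
Column 2: 97 + 111 + 125 = 333.
Column 3: 132 + 85 + 118 = 335.
Main diagonal: 104 + 111 + 118 = 333.
Anti-diagonal: 132 + 111 + 90 = 333.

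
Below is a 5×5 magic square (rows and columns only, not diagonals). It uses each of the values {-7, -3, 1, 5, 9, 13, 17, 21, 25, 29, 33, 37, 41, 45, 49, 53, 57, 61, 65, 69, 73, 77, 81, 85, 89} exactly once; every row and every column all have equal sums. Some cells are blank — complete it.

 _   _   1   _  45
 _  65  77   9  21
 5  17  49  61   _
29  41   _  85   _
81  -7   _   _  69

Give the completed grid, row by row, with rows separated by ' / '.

The 25 entries sum to 1025, so each line sums to 1025/5 = 205.
Using row 2: 65 + 77 + 9 + 21 + ? → (2,1) = 205 − 172 = 33.
Row 3 needs 205; the known cells sum to 132, so (3,5) = 73.
From column 1, 205 − (33 + 5 + 29 + 81) gives (1,1) = 57.
Using column 2: 65 + 17 + 41 + (-7) + ? → (1,2) = 205 − 116 = 89.
From column 5, 205 − (45 + 21 + 73 + 69) gives (4,5) = -3.
Row 1 must total 205; the given cells sum to 192, so (1,4) = 13.
Row 4: 29 + 41 + 85 + (-3) + ? = 205, so (4,3) = 53.
Column 3: 1 + 77 + 49 + 53 + ? = 205, so (5,3) = 25.
From column 4, 205 − (13 + 9 + 61 + 85) gives (5,4) = 37.

57 89 1 13 45 / 33 65 77 9 21 / 5 17 49 61 73 / 29 41 53 85 -3 / 81 -7 25 37 69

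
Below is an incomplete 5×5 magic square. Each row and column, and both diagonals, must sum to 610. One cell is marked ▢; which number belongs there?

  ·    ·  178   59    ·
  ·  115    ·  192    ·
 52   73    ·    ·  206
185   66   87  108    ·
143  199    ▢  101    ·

45

Row 4 needs 610; the known cells sum to 446, so (4,5) = 164.
Column 2 must total 610; the given cells sum to 453, so (1,2) = 157.
Column 4 needs 610; the known cells sum to 460, so (3,4) = 150.
Row 3: 52 + 73 + 150 + 206 + ? = 610, so (3,3) = 129.
Anti-diagonal: 192 + 129 + 66 + 143 + ? = 610, so (1,5) = 80.
Row 1 needs 610; the known cells sum to 474, so (1,1) = 136.
Column 1 must total 610; the given cells sum to 516, so (2,1) = 94.
Using main diagonal: 136 + 115 + 129 + 108 + ? → (5,5) = 610 − 488 = 122.
Using row 5: 143 + 199 + 101 + 122 + ? → (5,3) = 610 − 565 = 45.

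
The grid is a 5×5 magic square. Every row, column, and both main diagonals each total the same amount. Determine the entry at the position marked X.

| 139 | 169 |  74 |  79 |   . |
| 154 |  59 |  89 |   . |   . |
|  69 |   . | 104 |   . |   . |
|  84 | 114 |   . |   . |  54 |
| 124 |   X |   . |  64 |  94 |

Column 1 is complete and sums to 570; that is the magic constant.
Row 1 needs 570; the known cells sum to 461, so (1,5) = 109.
Main diagonal must total 570; the given cells sum to 396, so (4,4) = 174.
From anti-diagonal, 570 − (109 + 104 + 114 + 124) gives (2,4) = 119.
Using row 2: 154 + 59 + 89 + 119 + ? → (2,5) = 570 − 421 = 149.
Row 4 needs 570; the known cells sum to 426, so (4,3) = 144.
Using column 3: 74 + 89 + 104 + 144 + ? → (5,3) = 570 − 411 = 159.
From column 4, 570 − (79 + 119 + 174 + 64) gives (3,4) = 134.
The remaining cell in column 5 is (3,5) = 570 − 406 = 164.
The remaining cell in row 3 is (3,2) = 570 − 471 = 99.
Row 5 must total 570; the given cells sum to 441, so (5,2) = 129.

129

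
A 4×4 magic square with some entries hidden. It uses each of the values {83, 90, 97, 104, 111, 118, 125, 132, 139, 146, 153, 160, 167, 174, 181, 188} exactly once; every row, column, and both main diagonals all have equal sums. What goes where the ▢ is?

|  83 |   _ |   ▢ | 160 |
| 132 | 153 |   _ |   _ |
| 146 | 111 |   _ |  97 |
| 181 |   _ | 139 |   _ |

The 16 entries sum to 2168, so each line sums to 2168/4 = 542.
Row 3 must total 542; the given cells sum to 354, so (3,3) = 188.
The remaining cell in main diagonal is (4,4) = 542 − 424 = 118.
Anti-diagonal must total 542; the given cells sum to 452, so (2,3) = 90.
Row 2 must total 542; the given cells sum to 375, so (2,4) = 167.
Row 4 needs 542; the known cells sum to 438, so (4,2) = 104.
The remaining cell in column 2 is (1,2) = 542 − 368 = 174.
From column 3, 542 − (90 + 188 + 139) gives (1,3) = 125.

125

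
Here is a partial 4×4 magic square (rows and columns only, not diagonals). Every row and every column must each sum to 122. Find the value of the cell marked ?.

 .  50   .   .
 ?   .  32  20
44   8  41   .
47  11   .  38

17

Using row 3: 44 + 8 + 41 + ? → (3,4) = 122 − 93 = 29.
From row 4, 122 − (47 + 11 + 38) gives (4,3) = 26.
Column 2 must total 122; the given cells sum to 69, so (2,2) = 53.
Using column 3: 32 + 41 + 26 + ? → (1,3) = 122 − 99 = 23.
Using column 4: 20 + 29 + 38 + ? → (1,4) = 122 − 87 = 35.
Row 1: 50 + 23 + 35 + ? = 122, so (1,1) = 14.
From row 2, 122 − (53 + 32 + 20) gives (2,1) = 17.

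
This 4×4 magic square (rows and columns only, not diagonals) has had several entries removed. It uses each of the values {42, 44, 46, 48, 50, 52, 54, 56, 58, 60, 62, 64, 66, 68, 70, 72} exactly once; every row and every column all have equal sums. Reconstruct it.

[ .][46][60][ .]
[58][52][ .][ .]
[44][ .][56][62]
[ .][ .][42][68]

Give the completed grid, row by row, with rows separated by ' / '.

72 46 60 50 / 58 52 70 48 / 44 66 56 62 / 54 64 42 68

The 16 entries sum to 912, so each line sums to 912/4 = 228.
Row 3 must total 228; the given cells sum to 162, so (3,2) = 66.
From column 2, 228 − (46 + 52 + 66) gives (4,2) = 64.
Column 3 needs 228; the known cells sum to 158, so (2,3) = 70.
Row 2 must total 228; the given cells sum to 180, so (2,4) = 48.
The remaining cell in row 4 is (4,1) = 228 − 174 = 54.
The remaining cell in column 1 is (1,1) = 228 − 156 = 72.
From column 4, 228 − (48 + 62 + 68) gives (1,4) = 50.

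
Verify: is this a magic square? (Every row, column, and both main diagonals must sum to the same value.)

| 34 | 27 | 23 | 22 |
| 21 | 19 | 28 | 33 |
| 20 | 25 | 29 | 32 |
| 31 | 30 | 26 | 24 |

Row 1: 34 + 27 + 23 + 22 = 106.
Row 2: 21 + 19 + 28 + 33 = 101.
Row 3: 20 + 25 + 29 + 32 = 106.
Row 4: 31 + 30 + 26 + 24 = 111.
Column 1: 34 + 21 + 20 + 31 = 106.
Column 2: 27 + 19 + 25 + 30 = 101.
Column 3: 23 + 28 + 29 + 26 = 106.
Column 4: 22 + 33 + 32 + 24 = 111.
Main diagonal: 34 + 19 + 29 + 24 = 106.
Anti-diagonal: 22 + 28 + 25 + 31 = 106.

No — main diagonal sums to 106 but row 2 sums to 101.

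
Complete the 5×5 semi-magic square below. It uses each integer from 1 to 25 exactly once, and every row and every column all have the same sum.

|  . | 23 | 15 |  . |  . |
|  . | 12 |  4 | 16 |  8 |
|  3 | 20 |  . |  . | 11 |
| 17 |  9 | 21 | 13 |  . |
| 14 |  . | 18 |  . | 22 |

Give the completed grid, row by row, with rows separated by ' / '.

6 23 15 2 19 / 25 12 4 16 8 / 3 20 7 24 11 / 17 9 21 13 5 / 14 1 18 10 22

The entries are 1 through 25, which sum to 325, so each line sums to 325/5 = 65.
Row 2 needs 65; the known cells sum to 40, so (2,1) = 25.
Row 4 must total 65; the given cells sum to 60, so (4,5) = 5.
Column 1 must total 65; the given cells sum to 59, so (1,1) = 6.
Column 2: 23 + 12 + 20 + 9 + ? = 65, so (5,2) = 1.
Column 3 needs 65; the known cells sum to 58, so (3,3) = 7.
From column 5, 65 − (8 + 11 + 5 + 22) gives (1,5) = 19.
Row 1 must total 65; the given cells sum to 63, so (1,4) = 2.
Using row 3: 3 + 20 + 7 + 11 + ? → (3,4) = 65 − 41 = 24.
Row 5 must total 65; the given cells sum to 55, so (5,4) = 10.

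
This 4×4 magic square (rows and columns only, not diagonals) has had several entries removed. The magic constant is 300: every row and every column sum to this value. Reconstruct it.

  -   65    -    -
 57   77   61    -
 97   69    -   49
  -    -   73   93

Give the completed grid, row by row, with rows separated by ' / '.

Row 2: 57 + 77 + 61 + ? = 300, so (2,4) = 105.
Row 3: 97 + 69 + 49 + ? = 300, so (3,3) = 85.
From column 2, 300 − (65 + 77 + 69) gives (4,2) = 89.
The remaining cell in column 3 is (1,3) = 300 − 219 = 81.
Column 4: 105 + 49 + 93 + ? = 300, so (1,4) = 53.
From row 1, 300 − (65 + 81 + 53) gives (1,1) = 101.
Row 4 needs 300; the known cells sum to 255, so (4,1) = 45.

101 65 81 53 / 57 77 61 105 / 97 69 85 49 / 45 89 73 93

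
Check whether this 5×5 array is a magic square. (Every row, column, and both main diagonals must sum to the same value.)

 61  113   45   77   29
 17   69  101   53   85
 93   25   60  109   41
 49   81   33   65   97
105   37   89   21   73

Row 1: 61 + 113 + 45 + 77 + 29 = 325.
Row 2: 17 + 69 + 101 + 53 + 85 = 325.
Row 3: 93 + 25 + 60 + 109 + 41 = 328.
Row 4: 49 + 81 + 33 + 65 + 97 = 325.
Row 5: 105 + 37 + 89 + 21 + 73 = 325.
Column 1: 61 + 17 + 93 + 49 + 105 = 325.
Column 2: 113 + 69 + 25 + 81 + 37 = 325.
Column 3: 45 + 101 + 60 + 33 + 89 = 328.
Column 4: 77 + 53 + 109 + 65 + 21 = 325.
Column 5: 29 + 85 + 41 + 97 + 73 = 325.
Main diagonal: 61 + 69 + 60 + 65 + 73 = 328.
Anti-diagonal: 29 + 53 + 60 + 81 + 105 = 328.

No — column 5 sums to 325 but row 3 sums to 328.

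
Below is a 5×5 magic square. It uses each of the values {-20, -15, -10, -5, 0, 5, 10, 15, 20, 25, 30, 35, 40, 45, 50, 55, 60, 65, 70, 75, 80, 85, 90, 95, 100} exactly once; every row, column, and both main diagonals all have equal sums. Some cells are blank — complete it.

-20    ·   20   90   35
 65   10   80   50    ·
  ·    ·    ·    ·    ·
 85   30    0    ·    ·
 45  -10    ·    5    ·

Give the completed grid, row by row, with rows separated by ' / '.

The 25 entries sum to 1000, so each line sums to 1000/5 = 200.
Row 1 must total 200; the given cells sum to 125, so (1,2) = 75.
Row 2: 65 + 10 + 80 + 50 + ? = 200, so (2,5) = -5.
Using column 1: -20 + 65 + 85 + 45 + ? → (3,1) = 200 − 175 = 25.
Column 2 must total 200; the given cells sum to 105, so (3,2) = 95.
From anti-diagonal, 200 − (35 + 50 + 30 + 45) gives (3,3) = 40.
From column 3, 200 − (20 + 80 + 40 + 0) gives (5,3) = 60.
The remaining cell in row 5 is (5,5) = 200 − 100 = 100.
From main diagonal, 200 − (-20 + 10 + 40 + 100) gives (4,4) = 70.
Row 4 must total 200; the given cells sum to 185, so (4,5) = 15.
The remaining cell in column 4 is (3,4) = 200 − 215 = -15.
Column 5: 35 + (-5) + 15 + 100 + ? = 200, so (3,5) = 55.

-20 75 20 90 35 / 65 10 80 50 -5 / 25 95 40 -15 55 / 85 30 0 70 15 / 45 -10 60 5 100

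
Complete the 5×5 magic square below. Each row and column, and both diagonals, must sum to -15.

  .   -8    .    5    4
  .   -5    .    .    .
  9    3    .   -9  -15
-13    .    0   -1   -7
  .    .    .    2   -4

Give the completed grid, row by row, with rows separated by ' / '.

-2 -8 -14 5 4 / 1 -5 -6 -12 7 / 9 3 -3 -9 -15 / -13 6 0 -1 -7 / -10 -11 8 2 -4

Row 3 must total -15; the given cells sum to -12, so (3,3) = -3.
Row 4 must total -15; the given cells sum to -21, so (4,2) = 6.
The remaining cell in column 2 is (5,2) = -15 − (-4) = -11.
From column 4, -15 − (5 + (-9) + (-1) + 2) gives (2,4) = -12.
Column 5 needs -15; the known cells sum to -22, so (2,5) = 7.
Main diagonal must total -15; the given cells sum to -13, so (1,1) = -2.
The remaining cell in anti-diagonal is (5,1) = -15 − (-5) = -10.
Row 1: -2 + (-8) + 5 + 4 + ? = -15, so (1,3) = -14.
Using row 5: -10 + (-11) + 2 + (-4) + ? → (5,3) = -15 − (-23) = 8.
Column 1: -2 + 9 + (-13) + (-10) + ? = -15, so (2,1) = 1.
Using column 3: -14 + (-3) + 0 + 8 + ? → (2,3) = -15 − (-9) = -6.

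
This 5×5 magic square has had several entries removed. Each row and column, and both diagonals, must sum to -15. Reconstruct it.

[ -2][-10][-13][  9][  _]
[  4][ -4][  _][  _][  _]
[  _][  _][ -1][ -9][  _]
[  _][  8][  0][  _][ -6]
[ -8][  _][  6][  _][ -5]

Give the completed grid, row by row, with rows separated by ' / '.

-2 -10 -13 9 1 / 4 -4 -7 -15 7 / 5 2 -1 -9 -12 / -14 8 0 -3 -6 / -8 -11 6 3 -5

Row 1 needs -15; the known cells sum to -16, so (1,5) = 1.
From column 3, -15 − (-13 + (-1) + 0 + 6) gives (2,3) = -7.
Main diagonal: -2 + (-4) + (-1) + (-5) + ? = -15, so (4,4) = -3.
The remaining cell in anti-diagonal is (2,4) = -15 − 0 = -15.
The remaining cell in row 2 is (2,5) = -15 − (-22) = 7.
Using row 4: 8 + 0 + (-3) + (-6) + ? → (4,1) = -15 − (-1) = -14.
The remaining cell in column 1 is (3,1) = -15 − (-20) = 5.
Column 4: 9 + (-15) + (-9) + (-3) + ? = -15, so (5,4) = 3.
Column 5: 1 + 7 + (-6) + (-5) + ? = -15, so (3,5) = -12.
Row 3: 5 + (-1) + (-9) + (-12) + ? = -15, so (3,2) = 2.
Row 5 needs -15; the known cells sum to -4, so (5,2) = -11.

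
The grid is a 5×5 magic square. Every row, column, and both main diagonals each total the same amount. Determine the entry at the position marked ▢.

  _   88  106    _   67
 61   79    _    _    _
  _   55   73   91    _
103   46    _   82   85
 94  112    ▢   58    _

40

Column 2 is complete and sums to 380; that is the magic constant.
From row 4, 380 − (103 + 46 + 82 + 85) gives (4,3) = 64.
Anti-diagonal needs 380; the known cells sum to 280, so (2,4) = 100.
Column 4 needs 380; the known cells sum to 331, so (1,4) = 49.
The remaining cell in row 1 is (1,1) = 380 − 310 = 70.
From column 1, 380 − (70 + 61 + 103 + 94) gives (3,1) = 52.
Main diagonal needs 380; the known cells sum to 304, so (5,5) = 76.
Using row 3: 52 + 55 + 73 + 91 + ? → (3,5) = 380 − 271 = 109.
Row 5 must total 380; the given cells sum to 340, so (5,3) = 40.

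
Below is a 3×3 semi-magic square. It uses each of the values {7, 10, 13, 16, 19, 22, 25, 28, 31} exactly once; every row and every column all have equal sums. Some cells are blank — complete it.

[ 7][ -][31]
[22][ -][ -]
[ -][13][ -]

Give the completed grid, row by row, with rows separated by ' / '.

7 19 31 / 22 25 10 / 28 13 16

The 9 entries sum to 171, so each line sums to 171/3 = 57.
Row 1 must total 57; the given cells sum to 38, so (1,2) = 19.
The remaining cell in column 1 is (3,1) = 57 − 29 = 28.
Column 2 needs 57; the known cells sum to 32, so (2,2) = 25.
Using row 2: 22 + 25 + ? → (2,3) = 57 − 47 = 10.
Row 3 must total 57; the given cells sum to 41, so (3,3) = 16.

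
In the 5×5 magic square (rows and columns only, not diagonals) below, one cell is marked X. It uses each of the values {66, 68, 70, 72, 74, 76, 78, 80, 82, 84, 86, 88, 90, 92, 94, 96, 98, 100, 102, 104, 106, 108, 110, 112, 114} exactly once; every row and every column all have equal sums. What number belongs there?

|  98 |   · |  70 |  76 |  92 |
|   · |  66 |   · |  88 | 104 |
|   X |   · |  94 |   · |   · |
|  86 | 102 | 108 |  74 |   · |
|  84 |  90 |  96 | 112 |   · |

The 25 entries sum to 2250, so each line sums to 2250/5 = 450.
The remaining cell in row 1 is (1,2) = 450 − 336 = 114.
Row 4: 86 + 102 + 108 + 74 + ? = 450, so (4,5) = 80.
Row 5 must total 450; the given cells sum to 382, so (5,5) = 68.
From column 2, 450 − (114 + 66 + 102 + 90) gives (3,2) = 78.
Using column 3: 70 + 94 + 108 + 96 + ? → (2,3) = 450 − 368 = 82.
Column 4 must total 450; the given cells sum to 350, so (3,4) = 100.
Using column 5: 92 + 104 + 80 + 68 + ? → (3,5) = 450 − 344 = 106.
Using row 2: 66 + 82 + 88 + 104 + ? → (2,1) = 450 − 340 = 110.
From row 3, 450 − (78 + 94 + 100 + 106) gives (3,1) = 72.

72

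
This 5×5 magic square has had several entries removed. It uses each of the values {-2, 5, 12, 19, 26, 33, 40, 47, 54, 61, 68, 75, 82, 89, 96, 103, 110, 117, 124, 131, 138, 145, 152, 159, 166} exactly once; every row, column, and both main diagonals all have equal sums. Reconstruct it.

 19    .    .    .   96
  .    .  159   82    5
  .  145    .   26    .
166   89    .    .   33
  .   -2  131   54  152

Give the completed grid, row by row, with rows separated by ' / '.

The 25 entries sum to 2050, so each line sums to 2050/5 = 410.
Using row 5: -2 + 131 + 54 + 152 + ? → (5,1) = 410 − 335 = 75.
Column 5 must total 410; the given cells sum to 286, so (3,5) = 124.
From anti-diagonal, 410 − (96 + 82 + 89 + 75) gives (3,3) = 68.
Row 3 must total 410; the given cells sum to 363, so (3,1) = 47.
Column 1 needs 410; the known cells sum to 307, so (2,1) = 103.
Row 2 must total 410; the given cells sum to 349, so (2,2) = 61.
Using column 2: 61 + 145 + 89 + (-2) + ? → (1,2) = 410 − 293 = 117.
Main diagonal must total 410; the given cells sum to 300, so (4,4) = 110.
Row 4: 166 + 89 + 110 + 33 + ? = 410, so (4,3) = 12.
Column 3 must total 410; the given cells sum to 370, so (1,3) = 40.
From column 4, 410 − (82 + 26 + 110 + 54) gives (1,4) = 138.

19 117 40 138 96 / 103 61 159 82 5 / 47 145 68 26 124 / 166 89 12 110 33 / 75 -2 131 54 152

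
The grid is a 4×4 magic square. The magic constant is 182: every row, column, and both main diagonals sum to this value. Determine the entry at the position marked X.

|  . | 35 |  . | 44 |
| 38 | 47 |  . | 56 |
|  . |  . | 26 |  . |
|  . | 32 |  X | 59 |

Row 2: 38 + 47 + 56 + ? = 182, so (2,3) = 41.
The remaining cell in column 2 is (3,2) = 182 − 114 = 68.
Column 4 needs 182; the known cells sum to 159, so (3,4) = 23.
Main diagonal needs 182; the known cells sum to 132, so (1,1) = 50.
The remaining cell in anti-diagonal is (4,1) = 182 − 153 = 29.
Row 1: 50 + 35 + 44 + ? = 182, so (1,3) = 53.
Row 3: 68 + 26 + 23 + ? = 182, so (3,1) = 65.
The remaining cell in row 4 is (4,3) = 182 − 120 = 62.

62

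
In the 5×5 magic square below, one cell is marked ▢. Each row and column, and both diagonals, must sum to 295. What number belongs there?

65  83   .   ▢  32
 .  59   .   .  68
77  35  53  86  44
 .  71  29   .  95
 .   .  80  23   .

From column 2, 295 − (83 + 59 + 35 + 71) gives (5,2) = 47.
The remaining cell in column 5 is (5,5) = 295 − 239 = 56.
Using main diagonal: 65 + 59 + 53 + 56 + ? → (4,4) = 295 − 233 = 62.
Using row 4: 71 + 29 + 62 + 95 + ? → (4,1) = 295 − 257 = 38.
Using row 5: 47 + 80 + 23 + 56 + ? → (5,1) = 295 − 206 = 89.
Column 1: 65 + 77 + 38 + 89 + ? = 295, so (2,1) = 26.
Anti-diagonal must total 295; the given cells sum to 245, so (2,4) = 50.
Row 2 needs 295; the known cells sum to 203, so (2,3) = 92.
Column 3: 92 + 53 + 29 + 80 + ? = 295, so (1,3) = 41.
The remaining cell in column 4 is (1,4) = 295 − 221 = 74.

74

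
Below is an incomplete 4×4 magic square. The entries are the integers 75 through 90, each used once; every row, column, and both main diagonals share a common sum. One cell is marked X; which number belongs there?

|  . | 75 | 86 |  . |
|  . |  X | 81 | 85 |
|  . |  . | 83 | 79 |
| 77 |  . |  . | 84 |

76

The entries are 75 through 90, which sum to 1320, so each line sums to 1320/4 = 330.
From column 3, 330 − (86 + 81 + 83) gives (4,3) = 80.
Column 4 must total 330; the given cells sum to 248, so (1,4) = 82.
Anti-diagonal must total 330; the given cells sum to 240, so (3,2) = 90.
Using row 1: 75 + 86 + 82 + ? → (1,1) = 330 − 243 = 87.
The remaining cell in row 3 is (3,1) = 330 − 252 = 78.
Row 4 must total 330; the given cells sum to 241, so (4,2) = 89.
The remaining cell in column 1 is (2,1) = 330 − 242 = 88.
Column 2 needs 330; the known cells sum to 254, so (2,2) = 76.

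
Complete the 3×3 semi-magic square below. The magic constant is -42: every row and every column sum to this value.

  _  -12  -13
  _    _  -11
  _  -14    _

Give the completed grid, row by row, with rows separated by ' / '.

Row 1 needs -42; the known cells sum to -25, so (1,1) = -17.
Using column 2: -12 + (-14) + ? → (2,2) = -42 − (-26) = -16.
Column 3 must total -42; the given cells sum to -24, so (3,3) = -18.
From row 2, -42 − (-16 + (-11)) gives (2,1) = -15.
Row 3 must total -42; the given cells sum to -32, so (3,1) = -10.

-17 -12 -13 / -15 -16 -11 / -10 -14 -18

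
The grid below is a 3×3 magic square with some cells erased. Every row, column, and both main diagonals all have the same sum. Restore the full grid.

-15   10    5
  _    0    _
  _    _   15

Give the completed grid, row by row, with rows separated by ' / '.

-15 10 5 / 20 0 -20 / -5 -10 15

Row 1 is already complete: -15 + 10 + 5 = 0, so that is the magic constant.
From column 2, 0 − (10 + 0) gives (3,2) = -10.
Column 3: 5 + 15 + ? = 0, so (2,3) = -20.
Using anti-diagonal: 5 + 0 + ? → (3,1) = 0 − 5 = -5.
Using row 2: 0 + (-20) + ? → (2,1) = 0 − (-20) = 20.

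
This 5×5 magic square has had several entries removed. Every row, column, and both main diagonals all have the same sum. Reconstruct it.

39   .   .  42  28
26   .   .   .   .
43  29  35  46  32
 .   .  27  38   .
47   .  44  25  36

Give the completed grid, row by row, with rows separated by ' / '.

Row 3 is already complete: 43 + 29 + 35 + 46 + 32 = 185, so that is the magic constant.
The remaining cell in row 5 is (5,2) = 185 − 152 = 33.
Column 1: 39 + 26 + 43 + 47 + ? = 185, so (4,1) = 30.
Column 4 must total 185; the given cells sum to 151, so (2,4) = 34.
From main diagonal, 185 − (39 + 35 + 38 + 36) gives (2,2) = 37.
Anti-diagonal: 28 + 34 + 35 + 47 + ? = 185, so (4,2) = 41.
Row 4 needs 185; the known cells sum to 136, so (4,5) = 49.
Column 2 must total 185; the given cells sum to 140, so (1,2) = 45.
The remaining cell in column 5 is (2,5) = 185 − 145 = 40.
Row 1 needs 185; the known cells sum to 154, so (1,3) = 31.
Row 2: 26 + 37 + 34 + 40 + ? = 185, so (2,3) = 48.

39 45 31 42 28 / 26 37 48 34 40 / 43 29 35 46 32 / 30 41 27 38 49 / 47 33 44 25 36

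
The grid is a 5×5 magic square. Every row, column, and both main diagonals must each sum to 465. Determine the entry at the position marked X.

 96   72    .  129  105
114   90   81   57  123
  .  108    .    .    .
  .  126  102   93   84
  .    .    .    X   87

111

The remaining cell in row 1 is (1,3) = 465 − 402 = 63.
The remaining cell in row 4 is (4,1) = 465 − 405 = 60.
Column 2 must total 465; the given cells sum to 396, so (5,2) = 69.
Column 5 needs 465; the known cells sum to 399, so (3,5) = 66.
Main diagonal must total 465; the given cells sum to 366, so (3,3) = 99.
The remaining cell in anti-diagonal is (5,1) = 465 − 387 = 78.
Column 1 needs 465; the known cells sum to 348, so (3,1) = 117.
The remaining cell in column 3 is (5,3) = 465 − 345 = 120.
Row 3: 117 + 108 + 99 + 66 + ? = 465, so (3,4) = 75.
The remaining cell in row 5 is (5,4) = 465 − 354 = 111.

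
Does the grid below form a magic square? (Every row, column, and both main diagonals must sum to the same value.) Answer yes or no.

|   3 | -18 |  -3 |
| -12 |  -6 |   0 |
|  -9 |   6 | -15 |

Row 1: 3 + (-18) + (-3) = -18.
Row 2: -12 + (-6) + 0 = -18.
Row 3: -9 + 6 + (-15) = -18.
Column 1: 3 + (-12) + (-9) = -18.
Column 2: -18 + (-6) + 6 = -18.
Column 3: -3 + 0 + (-15) = -18.
Main diagonal: 3 + (-6) + (-15) = -18.
Anti-diagonal: -3 + (-6) + (-9) = -18.
All lines sum to -18.

Yes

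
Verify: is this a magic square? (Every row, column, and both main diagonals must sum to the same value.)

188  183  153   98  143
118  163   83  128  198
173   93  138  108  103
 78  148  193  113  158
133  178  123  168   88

Row 1: 188 + 183 + 153 + 98 + 143 = 765.
Row 2: 118 + 163 + 83 + 128 + 198 = 690.
Row 3: 173 + 93 + 138 + 108 + 103 = 615.
Row 4: 78 + 148 + 193 + 113 + 158 = 690.
Row 5: 133 + 178 + 123 + 168 + 88 = 690.
Column 1: 188 + 118 + 173 + 78 + 133 = 690.
Column 2: 183 + 163 + 93 + 148 + 178 = 765.
Column 3: 153 + 83 + 138 + 193 + 123 = 690.
Column 4: 98 + 128 + 108 + 113 + 168 = 615.
Column 5: 143 + 198 + 103 + 158 + 88 = 690.
Main diagonal: 188 + 163 + 138 + 113 + 88 = 690.
Anti-diagonal: 143 + 128 + 138 + 148 + 133 = 690.

No — column 2 sums to 765 but row 3 sums to 615.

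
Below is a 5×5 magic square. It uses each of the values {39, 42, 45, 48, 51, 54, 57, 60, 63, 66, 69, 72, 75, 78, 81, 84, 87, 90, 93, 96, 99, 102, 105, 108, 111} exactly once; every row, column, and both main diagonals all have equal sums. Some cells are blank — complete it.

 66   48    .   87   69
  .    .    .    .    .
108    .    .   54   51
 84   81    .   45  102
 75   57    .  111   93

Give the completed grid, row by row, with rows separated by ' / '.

66 48 105 87 69 / 42 99 96 78 60 / 108 90 72 54 51 / 84 81 63 45 102 / 75 57 39 111 93

The 25 entries sum to 1875, so each line sums to 1875/5 = 375.
Row 1 must total 375; the given cells sum to 270, so (1,3) = 105.
Row 4 needs 375; the known cells sum to 312, so (4,3) = 63.
Row 5 needs 375; the known cells sum to 336, so (5,3) = 39.
From column 1, 375 − (66 + 108 + 84 + 75) gives (2,1) = 42.
Column 4 needs 375; the known cells sum to 297, so (2,4) = 78.
Column 5 must total 375; the given cells sum to 315, so (2,5) = 60.
Using anti-diagonal: 69 + 78 + 81 + 75 + ? → (3,3) = 375 − 303 = 72.
Using row 3: 108 + 72 + 54 + 51 + ? → (3,2) = 375 − 285 = 90.
Column 2 must total 375; the given cells sum to 276, so (2,2) = 99.
Column 3 must total 375; the given cells sum to 279, so (2,3) = 96.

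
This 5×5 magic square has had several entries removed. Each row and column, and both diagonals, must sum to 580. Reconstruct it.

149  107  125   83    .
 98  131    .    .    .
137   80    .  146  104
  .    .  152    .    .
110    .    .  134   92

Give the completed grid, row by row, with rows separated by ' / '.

From row 1, 580 − (149 + 107 + 125 + 83) gives (1,5) = 116.
From row 3, 580 − (137 + 80 + 146 + 104) gives (3,3) = 113.
Using column 1: 149 + 98 + 137 + 110 + ? → (4,1) = 580 − 494 = 86.
Using main diagonal: 149 + 131 + 113 + 92 + ? → (4,4) = 580 − 485 = 95.
The remaining cell in column 4 is (2,4) = 580 − 458 = 122.
Anti-diagonal: 116 + 122 + 113 + 110 + ? = 580, so (4,2) = 119.
Row 4: 86 + 119 + 152 + 95 + ? = 580, so (4,5) = 128.
Using column 2: 107 + 131 + 80 + 119 + ? → (5,2) = 580 − 437 = 143.
Column 5: 116 + 104 + 128 + 92 + ? = 580, so (2,5) = 140.
From row 2, 580 − (98 + 131 + 122 + 140) gives (2,3) = 89.
Row 5 must total 580; the given cells sum to 479, so (5,3) = 101.

149 107 125 83 116 / 98 131 89 122 140 / 137 80 113 146 104 / 86 119 152 95 128 / 110 143 101 134 92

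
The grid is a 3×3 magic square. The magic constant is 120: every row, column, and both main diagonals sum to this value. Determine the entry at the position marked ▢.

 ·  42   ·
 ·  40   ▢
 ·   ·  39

Using column 2: 42 + 40 + ? → (3,2) = 120 − 82 = 38.
The remaining cell in main diagonal is (1,1) = 120 − 79 = 41.
From row 1, 120 − (41 + 42) gives (1,3) = 37.
From row 3, 120 − (38 + 39) gives (3,1) = 43.
From column 1, 120 − (41 + 43) gives (2,1) = 36.
Column 3: 37 + 39 + ? = 120, so (2,3) = 44.

44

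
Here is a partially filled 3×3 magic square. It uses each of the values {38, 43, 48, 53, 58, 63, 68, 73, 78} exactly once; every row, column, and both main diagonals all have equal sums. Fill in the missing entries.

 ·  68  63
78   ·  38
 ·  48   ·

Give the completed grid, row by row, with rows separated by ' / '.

The 9 entries sum to 522, so each line sums to 522/3 = 174.
Using row 1: 68 + 63 + ? → (1,1) = 174 − 131 = 43.
Using row 2: 78 + 38 + ? → (2,2) = 174 − 116 = 58.
Column 1: 43 + 78 + ? = 174, so (3,1) = 53.
From column 3, 174 − (63 + 38) gives (3,3) = 73.

43 68 63 / 78 58 38 / 53 48 73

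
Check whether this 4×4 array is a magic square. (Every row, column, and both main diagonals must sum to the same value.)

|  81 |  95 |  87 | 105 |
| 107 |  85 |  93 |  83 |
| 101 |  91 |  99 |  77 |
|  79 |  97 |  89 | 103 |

Yes

Row 1: 81 + 95 + 87 + 105 = 368.
Row 2: 107 + 85 + 93 + 83 = 368.
Row 3: 101 + 91 + 99 + 77 = 368.
Row 4: 79 + 97 + 89 + 103 = 368.
Column 1: 81 + 107 + 101 + 79 = 368.
Column 2: 95 + 85 + 91 + 97 = 368.
Column 3: 87 + 93 + 99 + 89 = 368.
Column 4: 105 + 83 + 77 + 103 = 368.
Main diagonal: 81 + 85 + 99 + 103 = 368.
Anti-diagonal: 105 + 93 + 91 + 79 = 368.
All lines sum to 368.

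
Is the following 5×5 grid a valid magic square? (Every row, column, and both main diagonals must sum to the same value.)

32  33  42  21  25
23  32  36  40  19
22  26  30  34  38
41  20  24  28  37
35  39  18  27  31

Row 1: 32 + 33 + 42 + 21 + 25 = 153.
Row 2: 23 + 32 + 36 + 40 + 19 = 150.
Row 3: 22 + 26 + 30 + 34 + 38 = 150.
Row 4: 41 + 20 + 24 + 28 + 37 = 150.
Row 5: 35 + 39 + 18 + 27 + 31 = 150.
Column 1: 32 + 23 + 22 + 41 + 35 = 153.
Column 2: 33 + 32 + 26 + 20 + 39 = 150.
Column 3: 42 + 36 + 30 + 24 + 18 = 150.
Column 4: 21 + 40 + 34 + 28 + 27 = 150.
Column 5: 25 + 19 + 38 + 37 + 31 = 150.
Main diagonal: 32 + 32 + 30 + 28 + 31 = 153.
Anti-diagonal: 25 + 40 + 30 + 20 + 35 = 150.

No — column 3 sums to 150 but column 1 sums to 153.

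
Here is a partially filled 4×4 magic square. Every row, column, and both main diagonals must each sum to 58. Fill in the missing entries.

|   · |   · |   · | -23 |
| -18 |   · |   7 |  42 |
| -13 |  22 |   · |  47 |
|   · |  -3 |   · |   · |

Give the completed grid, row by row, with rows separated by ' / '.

The remaining cell in row 2 is (2,2) = 58 − 31 = 27.
Row 3: -13 + 22 + 47 + ? = 58, so (3,3) = 2.
From column 2, 58 − (27 + 22 + (-3)) gives (1,2) = 12.
Column 4 needs 58; the known cells sum to 66, so (4,4) = -8.
Main diagonal: 27 + 2 + (-8) + ? = 58, so (1,1) = 37.
Anti-diagonal: -23 + 7 + 22 + ? = 58, so (4,1) = 52.
Using row 1: 37 + 12 + (-23) + ? → (1,3) = 58 − 26 = 32.
Row 4 needs 58; the known cells sum to 41, so (4,3) = 17.

37 12 32 -23 / -18 27 7 42 / -13 22 2 47 / 52 -3 17 -8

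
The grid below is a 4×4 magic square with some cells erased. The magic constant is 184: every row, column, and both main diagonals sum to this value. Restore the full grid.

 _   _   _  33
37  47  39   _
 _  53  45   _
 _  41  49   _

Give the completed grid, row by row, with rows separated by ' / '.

57 43 51 33 / 37 47 39 61 / 31 53 45 55 / 59 41 49 35

Using row 2: 37 + 47 + 39 + ? → (2,4) = 184 − 123 = 61.
From column 2, 184 − (47 + 53 + 41) gives (1,2) = 43.
Column 3 must total 184; the given cells sum to 133, so (1,3) = 51.
Anti-diagonal: 33 + 39 + 53 + ? = 184, so (4,1) = 59.
Row 1: 43 + 51 + 33 + ? = 184, so (1,1) = 57.
Row 4 needs 184; the known cells sum to 149, so (4,4) = 35.
Column 1: 57 + 37 + 59 + ? = 184, so (3,1) = 31.
Column 4 must total 184; the given cells sum to 129, so (3,4) = 55.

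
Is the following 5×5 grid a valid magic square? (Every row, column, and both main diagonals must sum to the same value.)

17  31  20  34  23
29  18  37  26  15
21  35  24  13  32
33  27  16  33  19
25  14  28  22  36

Row 1: 17 + 31 + 20 + 34 + 23 = 125.
Row 2: 29 + 18 + 37 + 26 + 15 = 125.
Row 3: 21 + 35 + 24 + 13 + 32 = 125.
Row 4: 33 + 27 + 16 + 33 + 19 = 128.
Row 5: 25 + 14 + 28 + 22 + 36 = 125.
Column 1: 17 + 29 + 21 + 33 + 25 = 125.
Column 2: 31 + 18 + 35 + 27 + 14 = 125.
Column 3: 20 + 37 + 24 + 16 + 28 = 125.
Column 4: 34 + 26 + 13 + 33 + 22 = 128.
Column 5: 23 + 15 + 32 + 19 + 36 = 125.
Main diagonal: 17 + 18 + 24 + 33 + 36 = 128.
Anti-diagonal: 23 + 26 + 24 + 27 + 25 = 125.

No — column 4 sums to 128 but row 3 sums to 125.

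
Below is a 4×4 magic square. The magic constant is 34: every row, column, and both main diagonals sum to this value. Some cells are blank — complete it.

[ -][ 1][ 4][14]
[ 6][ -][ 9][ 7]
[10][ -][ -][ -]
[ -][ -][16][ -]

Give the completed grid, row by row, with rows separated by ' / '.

15 1 4 14 / 6 12 9 7 / 10 8 5 11 / 3 13 16 2

Row 1: 1 + 4 + 14 + ? = 34, so (1,1) = 15.
Row 2 needs 34; the known cells sum to 22, so (2,2) = 12.
Column 1: 15 + 6 + 10 + ? = 34, so (4,1) = 3.
Column 3 needs 34; the known cells sum to 29, so (3,3) = 5.
The remaining cell in main diagonal is (4,4) = 34 − 32 = 2.
Anti-diagonal: 14 + 9 + 3 + ? = 34, so (3,2) = 8.
Using row 3: 10 + 8 + 5 + ? → (3,4) = 34 − 23 = 11.
From row 4, 34 − (3 + 16 + 2) gives (4,2) = 13.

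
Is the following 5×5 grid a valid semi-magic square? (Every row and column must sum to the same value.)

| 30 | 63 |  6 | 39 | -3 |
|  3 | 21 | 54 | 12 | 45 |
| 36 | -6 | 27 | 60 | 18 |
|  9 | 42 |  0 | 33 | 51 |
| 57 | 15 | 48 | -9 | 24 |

Row 1: 30 + 63 + 6 + 39 + (-3) = 135.
Row 2: 3 + 21 + 54 + 12 + 45 = 135.
Row 3: 36 + (-6) + 27 + 60 + 18 = 135.
Row 4: 9 + 42 + 0 + 33 + 51 = 135.
Row 5: 57 + 15 + 48 + (-9) + 24 = 135.
Column 1: 30 + 3 + 36 + 9 + 57 = 135.
Column 2: 63 + 21 + (-6) + 42 + 15 = 135.
Column 3: 6 + 54 + 27 + 0 + 48 = 135.
Column 4: 39 + 12 + 60 + 33 + (-9) = 135.
Column 5: -3 + 45 + 18 + 51 + 24 = 135.
All lines sum to 135.

Yes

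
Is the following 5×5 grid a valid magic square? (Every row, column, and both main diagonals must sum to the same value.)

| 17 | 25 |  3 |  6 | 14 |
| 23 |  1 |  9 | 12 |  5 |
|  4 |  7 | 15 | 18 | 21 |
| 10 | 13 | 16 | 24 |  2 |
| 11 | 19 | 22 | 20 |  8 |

Row 1: 17 + 25 + 3 + 6 + 14 = 65.
Row 2: 23 + 1 + 9 + 12 + 5 = 50.
Row 3: 4 + 7 + 15 + 18 + 21 = 65.
Row 4: 10 + 13 + 16 + 24 + 2 = 65.
Row 5: 11 + 19 + 22 + 20 + 8 = 80.
Column 1: 17 + 23 + 4 + 10 + 11 = 65.
Column 2: 25 + 1 + 7 + 13 + 19 = 65.
Column 3: 3 + 9 + 15 + 16 + 22 = 65.
Column 4: 6 + 12 + 18 + 24 + 20 = 80.
Column 5: 14 + 5 + 21 + 2 + 8 = 50.
Main diagonal: 17 + 1 + 15 + 24 + 8 = 65.
Anti-diagonal: 14 + 12 + 15 + 13 + 11 = 65.

No — column 4 sums to 80 but column 1 sums to 65.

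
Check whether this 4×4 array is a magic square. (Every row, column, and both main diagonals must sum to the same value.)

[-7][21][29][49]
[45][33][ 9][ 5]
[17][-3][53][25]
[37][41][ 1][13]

Yes

Row 1: -7 + 21 + 29 + 49 = 92.
Row 2: 45 + 33 + 9 + 5 = 92.
Row 3: 17 + (-3) + 53 + 25 = 92.
Row 4: 37 + 41 + 1 + 13 = 92.
Column 1: -7 + 45 + 17 + 37 = 92.
Column 2: 21 + 33 + (-3) + 41 = 92.
Column 3: 29 + 9 + 53 + 1 = 92.
Column 4: 49 + 5 + 25 + 13 = 92.
Main diagonal: -7 + 33 + 53 + 13 = 92.
Anti-diagonal: 49 + 9 + (-3) + 37 = 92.
All lines sum to 92.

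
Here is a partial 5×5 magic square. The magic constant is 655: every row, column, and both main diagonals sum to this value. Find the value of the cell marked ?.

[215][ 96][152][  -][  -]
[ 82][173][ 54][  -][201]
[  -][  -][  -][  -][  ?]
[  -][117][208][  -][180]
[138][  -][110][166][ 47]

103

Row 2 needs 655; the known cells sum to 510, so (2,4) = 145.
Row 5 needs 655; the known cells sum to 461, so (5,2) = 194.
From column 2, 655 − (96 + 173 + 117 + 194) gives (3,2) = 75.
Column 3: 152 + 54 + 208 + 110 + ? = 655, so (3,3) = 131.
The remaining cell in main diagonal is (4,4) = 655 − 566 = 89.
Anti-diagonal needs 655; the known cells sum to 531, so (1,5) = 124.
Row 1: 215 + 96 + 152 + 124 + ? = 655, so (1,4) = 68.
From row 4, 655 − (117 + 208 + 89 + 180) gives (4,1) = 61.
The remaining cell in column 1 is (3,1) = 655 − 496 = 159.
Column 4 must total 655; the given cells sum to 468, so (3,4) = 187.
From column 5, 655 − (124 + 201 + 180 + 47) gives (3,5) = 103.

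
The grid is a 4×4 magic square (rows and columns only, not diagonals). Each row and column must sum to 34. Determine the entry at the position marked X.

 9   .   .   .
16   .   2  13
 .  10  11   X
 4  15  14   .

8

Row 2 needs 34; the known cells sum to 31, so (2,2) = 3.
Using row 4: 4 + 15 + 14 + ? → (4,4) = 34 − 33 = 1.
Column 1 must total 34; the given cells sum to 29, so (3,1) = 5.
Using column 2: 3 + 10 + 15 + ? → (1,2) = 34 − 28 = 6.
Column 3 needs 34; the known cells sum to 27, so (1,3) = 7.
From row 1, 34 − (9 + 6 + 7) gives (1,4) = 12.
The remaining cell in row 3 is (3,4) = 34 − 26 = 8.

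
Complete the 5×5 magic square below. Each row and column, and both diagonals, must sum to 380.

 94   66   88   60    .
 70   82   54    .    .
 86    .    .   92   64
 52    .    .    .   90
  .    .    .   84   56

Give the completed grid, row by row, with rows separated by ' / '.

94 66 88 60 72 / 70 82 54 76 98 / 86 58 80 92 64 / 52 74 96 68 90 / 78 100 62 84 56

The remaining cell in row 1 is (1,5) = 380 − 308 = 72.
The remaining cell in column 1 is (5,1) = 380 − 302 = 78.
Column 5: 72 + 64 + 90 + 56 + ? = 380, so (2,5) = 98.
From row 2, 380 − (70 + 82 + 54 + 98) gives (2,4) = 76.
Using column 4: 60 + 76 + 92 + 84 + ? → (4,4) = 380 − 312 = 68.
Main diagonal needs 380; the known cells sum to 300, so (3,3) = 80.
Using anti-diagonal: 72 + 76 + 80 + 78 + ? → (4,2) = 380 − 306 = 74.
The remaining cell in row 3 is (3,2) = 380 − 322 = 58.
The remaining cell in row 4 is (4,3) = 380 − 284 = 96.
Column 2 must total 380; the given cells sum to 280, so (5,2) = 100.
From column 3, 380 − (88 + 54 + 80 + 96) gives (5,3) = 62.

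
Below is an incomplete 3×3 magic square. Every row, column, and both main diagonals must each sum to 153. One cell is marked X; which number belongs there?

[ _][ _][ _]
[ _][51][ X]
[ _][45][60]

Row 3 needs 153; the known cells sum to 105, so (3,1) = 48.
Column 2 must total 153; the given cells sum to 96, so (1,2) = 57.
Main diagonal must total 153; the given cells sum to 111, so (1,1) = 42.
Anti-diagonal needs 153; the known cells sum to 99, so (1,3) = 54.
The remaining cell in column 1 is (2,1) = 153 − 90 = 63.
Using column 3: 54 + 60 + ? → (2,3) = 153 − 114 = 39.

39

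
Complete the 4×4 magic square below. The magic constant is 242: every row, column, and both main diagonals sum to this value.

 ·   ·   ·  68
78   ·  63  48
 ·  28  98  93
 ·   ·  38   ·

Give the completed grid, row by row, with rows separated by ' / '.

Using row 2: 78 + 63 + 48 + ? → (2,2) = 242 − 189 = 53.
From row 3, 242 − (28 + 98 + 93) gives (3,1) = 23.
The remaining cell in column 3 is (1,3) = 242 − 199 = 43.
Column 4 must total 242; the given cells sum to 209, so (4,4) = 33.
Main diagonal needs 242; the known cells sum to 184, so (1,1) = 58.
Using anti-diagonal: 68 + 63 + 28 + ? → (4,1) = 242 − 159 = 83.
From row 1, 242 − (58 + 43 + 68) gives (1,2) = 73.
Row 4: 83 + 38 + 33 + ? = 242, so (4,2) = 88.

58 73 43 68 / 78 53 63 48 / 23 28 98 93 / 83 88 38 33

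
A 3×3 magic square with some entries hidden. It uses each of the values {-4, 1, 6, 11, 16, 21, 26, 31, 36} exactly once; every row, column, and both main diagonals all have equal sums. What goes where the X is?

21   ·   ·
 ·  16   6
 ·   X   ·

The 9 entries sum to 144, so each line sums to 144/3 = 48.
Row 2 needs 48; the known cells sum to 22, so (2,1) = 26.
Using column 1: 21 + 26 + ? → (3,1) = 48 − 47 = 1.
From main diagonal, 48 − (21 + 16) gives (3,3) = 11.
From anti-diagonal, 48 − (16 + 1) gives (1,3) = 31.
Row 1 needs 48; the known cells sum to 52, so (1,2) = -4.
The remaining cell in row 3 is (3,2) = 48 − 12 = 36.

36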